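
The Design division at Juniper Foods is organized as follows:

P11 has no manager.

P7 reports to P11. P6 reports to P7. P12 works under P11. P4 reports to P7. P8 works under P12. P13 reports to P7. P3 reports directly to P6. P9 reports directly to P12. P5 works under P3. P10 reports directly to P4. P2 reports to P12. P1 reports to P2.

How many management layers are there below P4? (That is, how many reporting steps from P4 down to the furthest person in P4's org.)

1

The longest chain under P4 runs P4 → P10, which is 1 level below P4.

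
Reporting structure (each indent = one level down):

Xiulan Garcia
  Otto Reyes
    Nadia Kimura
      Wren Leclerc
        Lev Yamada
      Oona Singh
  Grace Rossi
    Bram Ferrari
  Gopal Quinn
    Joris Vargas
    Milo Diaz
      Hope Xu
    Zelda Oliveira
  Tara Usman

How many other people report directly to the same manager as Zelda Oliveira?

Zelda Oliveira reports to Gopal Quinn. Gopal Quinn's other direct reports are Joris Vargas, Milo Diaz — 2 peers.

2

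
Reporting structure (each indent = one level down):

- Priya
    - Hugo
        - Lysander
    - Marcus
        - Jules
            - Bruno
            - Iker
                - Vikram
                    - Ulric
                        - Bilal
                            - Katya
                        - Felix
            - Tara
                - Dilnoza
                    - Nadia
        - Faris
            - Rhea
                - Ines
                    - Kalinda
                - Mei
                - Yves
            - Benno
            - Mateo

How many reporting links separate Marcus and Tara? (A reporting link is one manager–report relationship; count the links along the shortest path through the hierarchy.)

2

Tara is in Marcus's organization: the chain from Tara up to Marcus is Tara → Jules → Marcus, which is 2 links.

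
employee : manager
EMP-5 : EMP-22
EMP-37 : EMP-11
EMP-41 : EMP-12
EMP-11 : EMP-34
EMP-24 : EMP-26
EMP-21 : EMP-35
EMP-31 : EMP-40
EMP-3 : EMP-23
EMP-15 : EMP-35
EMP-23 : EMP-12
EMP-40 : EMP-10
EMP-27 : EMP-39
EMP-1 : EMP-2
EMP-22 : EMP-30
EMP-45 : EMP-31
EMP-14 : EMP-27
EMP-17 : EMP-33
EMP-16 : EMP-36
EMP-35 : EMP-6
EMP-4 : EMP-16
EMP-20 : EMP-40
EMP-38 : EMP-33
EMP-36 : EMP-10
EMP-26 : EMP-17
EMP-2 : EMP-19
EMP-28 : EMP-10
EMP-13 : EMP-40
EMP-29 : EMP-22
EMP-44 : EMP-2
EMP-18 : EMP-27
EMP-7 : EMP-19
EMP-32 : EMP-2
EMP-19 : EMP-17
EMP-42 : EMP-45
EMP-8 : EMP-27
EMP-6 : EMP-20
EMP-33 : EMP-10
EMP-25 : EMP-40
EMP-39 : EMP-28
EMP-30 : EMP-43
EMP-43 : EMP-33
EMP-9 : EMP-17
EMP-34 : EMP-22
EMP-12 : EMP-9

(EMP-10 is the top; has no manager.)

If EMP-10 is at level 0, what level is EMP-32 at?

Chain from EMP-32 up to EMP-10: EMP-32 → EMP-2 → EMP-19 → EMP-17 → EMP-33 → EMP-10. That is 5 steps up, so EMP-32 is 5 levels below EMP-10.

5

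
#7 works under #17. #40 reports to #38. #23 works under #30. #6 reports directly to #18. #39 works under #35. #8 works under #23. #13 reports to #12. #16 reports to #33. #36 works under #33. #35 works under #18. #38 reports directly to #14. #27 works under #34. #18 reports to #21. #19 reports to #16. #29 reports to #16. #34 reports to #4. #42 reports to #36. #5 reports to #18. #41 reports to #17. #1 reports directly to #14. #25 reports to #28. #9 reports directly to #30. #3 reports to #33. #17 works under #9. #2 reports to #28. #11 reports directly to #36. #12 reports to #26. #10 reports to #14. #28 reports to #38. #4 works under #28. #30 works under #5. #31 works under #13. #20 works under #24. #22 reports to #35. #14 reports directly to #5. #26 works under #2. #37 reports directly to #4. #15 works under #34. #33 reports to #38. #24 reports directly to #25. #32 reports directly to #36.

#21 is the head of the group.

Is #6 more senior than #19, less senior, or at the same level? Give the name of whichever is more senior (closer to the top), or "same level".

#6

#6 is 2 levels below #21; #19 is 7. #6 is higher.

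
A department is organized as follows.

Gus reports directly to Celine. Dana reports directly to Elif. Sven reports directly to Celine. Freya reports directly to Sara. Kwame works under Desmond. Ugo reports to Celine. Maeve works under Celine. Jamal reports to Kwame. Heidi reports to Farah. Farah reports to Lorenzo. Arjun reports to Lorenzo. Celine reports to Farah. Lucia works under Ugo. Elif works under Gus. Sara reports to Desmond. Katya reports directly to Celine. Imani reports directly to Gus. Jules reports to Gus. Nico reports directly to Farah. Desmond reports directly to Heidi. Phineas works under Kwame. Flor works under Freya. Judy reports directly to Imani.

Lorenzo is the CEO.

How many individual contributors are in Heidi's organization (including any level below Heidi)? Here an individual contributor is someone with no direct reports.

3

The people in Heidi's organization with no one reporting to them are Flor, Phineas, Jamal. That is 3.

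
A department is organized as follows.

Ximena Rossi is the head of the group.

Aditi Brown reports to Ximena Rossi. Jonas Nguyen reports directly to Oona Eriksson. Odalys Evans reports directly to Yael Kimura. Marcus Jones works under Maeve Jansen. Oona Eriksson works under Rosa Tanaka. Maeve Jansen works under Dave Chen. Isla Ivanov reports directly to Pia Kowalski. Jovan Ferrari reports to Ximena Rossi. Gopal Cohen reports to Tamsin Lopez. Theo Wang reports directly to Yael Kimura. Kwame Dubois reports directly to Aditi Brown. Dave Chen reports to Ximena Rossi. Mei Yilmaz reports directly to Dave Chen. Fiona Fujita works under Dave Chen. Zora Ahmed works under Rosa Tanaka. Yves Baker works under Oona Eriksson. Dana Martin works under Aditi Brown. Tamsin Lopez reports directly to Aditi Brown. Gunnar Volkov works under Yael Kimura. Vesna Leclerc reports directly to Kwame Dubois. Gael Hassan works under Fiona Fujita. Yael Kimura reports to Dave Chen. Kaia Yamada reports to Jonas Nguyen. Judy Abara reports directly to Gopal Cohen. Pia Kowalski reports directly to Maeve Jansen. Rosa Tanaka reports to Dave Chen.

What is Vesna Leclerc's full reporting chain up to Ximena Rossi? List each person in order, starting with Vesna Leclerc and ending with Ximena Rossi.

Vesna Leclerc -> Kwame Dubois -> Aditi Brown -> Ximena Rossi

Vesna Leclerc reports to Kwame Dubois. Kwame Dubois reports to Aditi Brown. Aditi Brown reports to Ximena Rossi. Ximena Rossi is at the top.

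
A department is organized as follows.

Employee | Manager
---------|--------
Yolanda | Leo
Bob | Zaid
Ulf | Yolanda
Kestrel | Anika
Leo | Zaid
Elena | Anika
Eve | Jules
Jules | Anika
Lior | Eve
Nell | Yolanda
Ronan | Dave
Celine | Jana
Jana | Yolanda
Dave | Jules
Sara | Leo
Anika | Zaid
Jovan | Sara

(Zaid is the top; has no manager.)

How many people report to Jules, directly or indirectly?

4

Jules directly manages Dave, Eve. Under Dave: Ronan (1). Under Eve: Lior (1). So Jules's organization is 2 direct reports plus everyone under them: 2 + 2 = 4.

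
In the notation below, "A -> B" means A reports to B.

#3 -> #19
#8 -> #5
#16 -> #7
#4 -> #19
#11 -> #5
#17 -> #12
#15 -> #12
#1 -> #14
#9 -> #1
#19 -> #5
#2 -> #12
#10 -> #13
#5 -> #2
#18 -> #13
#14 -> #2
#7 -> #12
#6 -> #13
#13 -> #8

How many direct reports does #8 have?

1

#8 directly manages #13. That is 1 direct report.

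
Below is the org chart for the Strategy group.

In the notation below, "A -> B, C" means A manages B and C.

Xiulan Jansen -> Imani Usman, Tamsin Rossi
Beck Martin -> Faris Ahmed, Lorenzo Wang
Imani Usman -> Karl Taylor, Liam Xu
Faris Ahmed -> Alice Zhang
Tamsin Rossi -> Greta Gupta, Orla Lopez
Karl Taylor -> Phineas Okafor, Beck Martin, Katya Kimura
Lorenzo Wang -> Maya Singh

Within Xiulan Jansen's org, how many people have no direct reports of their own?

The people in Xiulan Jansen's organization with no one reporting to them are Orla Lopez, Greta Gupta, Liam Xu, Katya Kimura, Maya Singh, Alice Zhang, Phineas Okafor. That is 7.

7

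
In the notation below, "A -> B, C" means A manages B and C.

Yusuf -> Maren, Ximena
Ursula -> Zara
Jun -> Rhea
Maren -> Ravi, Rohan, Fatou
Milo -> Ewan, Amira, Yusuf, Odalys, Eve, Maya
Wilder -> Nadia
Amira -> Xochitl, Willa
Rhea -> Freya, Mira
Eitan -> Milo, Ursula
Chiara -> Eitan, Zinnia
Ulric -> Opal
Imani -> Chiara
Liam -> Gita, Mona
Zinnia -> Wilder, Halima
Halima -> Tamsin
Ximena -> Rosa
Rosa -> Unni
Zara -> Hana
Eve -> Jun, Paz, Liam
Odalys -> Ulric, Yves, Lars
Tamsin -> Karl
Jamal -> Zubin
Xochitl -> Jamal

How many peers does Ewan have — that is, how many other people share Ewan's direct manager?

Ewan reports to Milo. Milo's other direct reports are Amira, Yusuf, Odalys, Eve, Maya — 5 peers.

5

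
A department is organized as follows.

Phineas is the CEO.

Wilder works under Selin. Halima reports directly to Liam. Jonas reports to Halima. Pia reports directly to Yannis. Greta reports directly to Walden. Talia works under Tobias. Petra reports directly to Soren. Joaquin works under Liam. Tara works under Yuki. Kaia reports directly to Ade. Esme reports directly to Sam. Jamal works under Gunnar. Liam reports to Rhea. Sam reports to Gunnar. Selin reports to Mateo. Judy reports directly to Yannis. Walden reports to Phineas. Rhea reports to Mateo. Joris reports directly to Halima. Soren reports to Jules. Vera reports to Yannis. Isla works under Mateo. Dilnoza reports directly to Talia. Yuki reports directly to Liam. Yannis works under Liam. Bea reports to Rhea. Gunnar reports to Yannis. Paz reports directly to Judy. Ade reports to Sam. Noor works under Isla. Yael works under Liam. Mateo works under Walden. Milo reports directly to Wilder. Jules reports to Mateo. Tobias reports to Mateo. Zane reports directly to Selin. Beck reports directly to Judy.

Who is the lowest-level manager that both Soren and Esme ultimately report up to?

Mateo

Soren's chain of managers is Jules, Mateo, Walden, Phineas. Esme's chain of managers is Sam, Gunnar, Yannis, Liam, Rhea, Mateo, Walden, Phineas. The first manager that appears in both chains is Mateo.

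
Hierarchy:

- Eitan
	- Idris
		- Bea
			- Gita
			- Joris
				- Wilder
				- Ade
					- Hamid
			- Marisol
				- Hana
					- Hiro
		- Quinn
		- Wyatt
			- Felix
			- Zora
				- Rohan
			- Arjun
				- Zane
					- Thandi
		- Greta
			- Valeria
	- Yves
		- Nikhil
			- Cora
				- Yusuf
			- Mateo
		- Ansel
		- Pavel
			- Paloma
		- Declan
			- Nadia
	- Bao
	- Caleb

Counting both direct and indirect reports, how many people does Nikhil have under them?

3

Nikhil directly manages Cora, Mateo. Under Cora: Yusuf (1). Mateo has no reports. So Nikhil's organization is 2 direct reports plus everyone under them: 2 + 1 = 3.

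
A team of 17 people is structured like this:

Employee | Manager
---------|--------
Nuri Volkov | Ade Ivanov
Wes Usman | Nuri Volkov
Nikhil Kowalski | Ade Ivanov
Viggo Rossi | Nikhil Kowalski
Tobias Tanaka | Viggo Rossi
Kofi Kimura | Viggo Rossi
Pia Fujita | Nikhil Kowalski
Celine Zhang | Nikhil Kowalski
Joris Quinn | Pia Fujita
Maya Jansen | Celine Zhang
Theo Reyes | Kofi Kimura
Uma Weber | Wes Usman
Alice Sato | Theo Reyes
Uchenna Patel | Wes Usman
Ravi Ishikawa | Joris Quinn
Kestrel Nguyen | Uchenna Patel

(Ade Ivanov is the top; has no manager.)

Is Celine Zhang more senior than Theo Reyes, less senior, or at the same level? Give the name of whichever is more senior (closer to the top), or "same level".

Celine Zhang is 2 levels below Ade Ivanov; Theo Reyes is 4. Celine Zhang is higher.

Celine Zhang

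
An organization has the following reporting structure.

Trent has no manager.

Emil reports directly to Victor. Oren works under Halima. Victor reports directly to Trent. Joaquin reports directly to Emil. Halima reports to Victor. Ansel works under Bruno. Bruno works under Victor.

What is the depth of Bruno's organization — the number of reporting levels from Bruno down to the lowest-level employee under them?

1

The longest chain under Bruno runs Bruno → Ansel, which is 1 level below Bruno.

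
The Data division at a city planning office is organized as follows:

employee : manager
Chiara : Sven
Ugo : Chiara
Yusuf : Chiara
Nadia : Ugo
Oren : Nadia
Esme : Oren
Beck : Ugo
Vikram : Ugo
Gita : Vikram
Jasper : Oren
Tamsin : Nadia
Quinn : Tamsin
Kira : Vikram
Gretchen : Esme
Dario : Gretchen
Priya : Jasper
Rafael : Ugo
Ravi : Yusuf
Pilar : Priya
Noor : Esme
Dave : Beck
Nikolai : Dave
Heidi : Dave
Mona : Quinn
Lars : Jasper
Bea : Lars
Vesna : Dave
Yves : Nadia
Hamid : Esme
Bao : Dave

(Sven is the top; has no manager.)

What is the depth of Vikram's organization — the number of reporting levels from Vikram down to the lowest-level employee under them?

1

The longest chain under Vikram runs Vikram → Kira, which is 1 level below Vikram.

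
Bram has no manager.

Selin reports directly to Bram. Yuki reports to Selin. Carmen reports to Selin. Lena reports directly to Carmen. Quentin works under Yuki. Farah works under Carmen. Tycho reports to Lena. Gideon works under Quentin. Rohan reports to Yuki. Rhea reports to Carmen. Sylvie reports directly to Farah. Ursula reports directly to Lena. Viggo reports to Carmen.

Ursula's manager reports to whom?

Carmen

Ursula reports to Lena, and Lena reports to Carmen. So Ursula's skip-level manager is Carmen.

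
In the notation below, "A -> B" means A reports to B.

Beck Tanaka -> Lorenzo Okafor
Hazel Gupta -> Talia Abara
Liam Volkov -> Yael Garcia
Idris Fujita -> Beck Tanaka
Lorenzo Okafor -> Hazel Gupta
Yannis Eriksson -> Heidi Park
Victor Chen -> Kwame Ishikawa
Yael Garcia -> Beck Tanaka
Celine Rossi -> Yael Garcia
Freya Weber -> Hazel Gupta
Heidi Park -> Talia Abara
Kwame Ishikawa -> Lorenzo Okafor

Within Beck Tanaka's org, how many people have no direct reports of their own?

3

The people in Beck Tanaka's organization with no one reporting to them are Celine Rossi, Liam Volkov, Idris Fujita. That is 3.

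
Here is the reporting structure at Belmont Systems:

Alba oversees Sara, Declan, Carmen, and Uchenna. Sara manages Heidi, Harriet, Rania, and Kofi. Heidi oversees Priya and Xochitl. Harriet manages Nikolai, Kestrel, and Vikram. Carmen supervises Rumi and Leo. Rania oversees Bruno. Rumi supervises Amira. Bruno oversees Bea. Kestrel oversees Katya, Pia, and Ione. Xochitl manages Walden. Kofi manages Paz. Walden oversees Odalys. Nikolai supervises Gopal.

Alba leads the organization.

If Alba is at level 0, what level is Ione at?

4

Chain from Ione up to Alba: Ione → Kestrel → Harriet → Sara → Alba. That is 4 steps up, so Ione is 4 levels below Alba.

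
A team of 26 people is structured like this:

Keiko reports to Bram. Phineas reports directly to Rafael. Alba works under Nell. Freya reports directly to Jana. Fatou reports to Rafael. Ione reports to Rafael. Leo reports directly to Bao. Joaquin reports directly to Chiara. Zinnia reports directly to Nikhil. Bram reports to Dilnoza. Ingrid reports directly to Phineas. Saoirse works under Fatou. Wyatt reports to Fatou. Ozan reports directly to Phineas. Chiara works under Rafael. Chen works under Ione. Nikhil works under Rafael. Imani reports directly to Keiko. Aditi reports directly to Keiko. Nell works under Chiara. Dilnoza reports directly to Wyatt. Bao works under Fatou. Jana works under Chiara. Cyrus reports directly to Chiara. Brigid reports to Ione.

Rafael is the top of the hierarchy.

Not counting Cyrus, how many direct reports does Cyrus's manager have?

Cyrus reports to Chiara. Chiara's other direct reports are Jana, Nell, Joaquin — 3 peers.

3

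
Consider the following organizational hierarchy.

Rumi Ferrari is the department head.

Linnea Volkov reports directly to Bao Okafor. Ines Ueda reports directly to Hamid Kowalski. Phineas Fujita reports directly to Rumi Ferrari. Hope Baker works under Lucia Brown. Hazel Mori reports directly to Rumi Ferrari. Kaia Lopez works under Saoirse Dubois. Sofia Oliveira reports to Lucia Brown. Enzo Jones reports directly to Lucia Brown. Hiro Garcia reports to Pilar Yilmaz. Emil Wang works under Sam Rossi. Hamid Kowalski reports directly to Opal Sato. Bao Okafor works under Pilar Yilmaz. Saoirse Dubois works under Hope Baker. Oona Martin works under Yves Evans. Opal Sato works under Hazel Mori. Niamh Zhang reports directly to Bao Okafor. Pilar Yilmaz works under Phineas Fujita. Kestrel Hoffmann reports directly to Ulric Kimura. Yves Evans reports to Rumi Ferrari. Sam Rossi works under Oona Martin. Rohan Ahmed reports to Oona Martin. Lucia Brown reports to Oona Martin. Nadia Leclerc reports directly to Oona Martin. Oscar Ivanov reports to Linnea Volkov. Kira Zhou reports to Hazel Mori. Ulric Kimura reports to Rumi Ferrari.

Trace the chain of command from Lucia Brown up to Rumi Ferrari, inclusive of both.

Lucia Brown -> Oona Martin -> Yves Evans -> Rumi Ferrari

Lucia Brown reports to Oona Martin. Oona Martin reports to Yves Evans. Yves Evans reports to Rumi Ferrari. Rumi Ferrari is at the top.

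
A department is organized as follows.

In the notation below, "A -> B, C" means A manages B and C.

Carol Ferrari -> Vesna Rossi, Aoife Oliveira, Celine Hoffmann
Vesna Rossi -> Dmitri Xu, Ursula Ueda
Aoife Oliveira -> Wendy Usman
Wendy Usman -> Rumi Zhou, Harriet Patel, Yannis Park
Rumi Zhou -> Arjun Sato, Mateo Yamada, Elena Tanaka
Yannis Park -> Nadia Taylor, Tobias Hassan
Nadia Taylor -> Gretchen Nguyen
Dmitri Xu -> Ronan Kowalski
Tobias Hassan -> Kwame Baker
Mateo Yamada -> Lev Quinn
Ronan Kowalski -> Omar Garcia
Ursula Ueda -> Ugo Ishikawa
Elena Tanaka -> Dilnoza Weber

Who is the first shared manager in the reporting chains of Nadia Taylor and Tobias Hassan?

Nadia Taylor's chain of managers is Yannis Park, Wendy Usman, Aoife Oliveira, Carol Ferrari. Tobias Hassan's chain of managers is Yannis Park, Wendy Usman, Aoife Oliveira, Carol Ferrari. The first manager that appears in both chains is Yannis Park.

Yannis Park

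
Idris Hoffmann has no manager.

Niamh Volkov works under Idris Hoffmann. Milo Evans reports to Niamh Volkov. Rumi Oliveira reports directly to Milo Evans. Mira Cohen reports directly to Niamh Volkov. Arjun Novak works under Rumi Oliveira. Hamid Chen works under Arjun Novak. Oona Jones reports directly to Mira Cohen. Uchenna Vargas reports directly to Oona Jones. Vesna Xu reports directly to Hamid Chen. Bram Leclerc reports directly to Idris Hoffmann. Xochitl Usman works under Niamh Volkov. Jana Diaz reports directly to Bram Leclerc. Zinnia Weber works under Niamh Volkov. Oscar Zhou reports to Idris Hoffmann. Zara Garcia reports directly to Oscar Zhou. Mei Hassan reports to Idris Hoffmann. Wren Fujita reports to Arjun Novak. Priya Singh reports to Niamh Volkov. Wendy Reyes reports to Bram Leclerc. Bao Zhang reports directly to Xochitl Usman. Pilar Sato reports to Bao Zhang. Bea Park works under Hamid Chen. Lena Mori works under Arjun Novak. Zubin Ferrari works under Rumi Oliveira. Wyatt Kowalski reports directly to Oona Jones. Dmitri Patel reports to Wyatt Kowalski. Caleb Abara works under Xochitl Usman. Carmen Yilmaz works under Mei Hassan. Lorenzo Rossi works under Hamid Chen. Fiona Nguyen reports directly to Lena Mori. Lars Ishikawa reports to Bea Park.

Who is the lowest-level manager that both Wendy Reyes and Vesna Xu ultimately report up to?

Wendy Reyes's chain of managers is Bram Leclerc, Idris Hoffmann. Vesna Xu's chain of managers is Hamid Chen, Arjun Novak, Rumi Oliveira, Milo Evans, Niamh Volkov, Idris Hoffmann. The first manager that appears in both chains is Idris Hoffmann.

Idris Hoffmann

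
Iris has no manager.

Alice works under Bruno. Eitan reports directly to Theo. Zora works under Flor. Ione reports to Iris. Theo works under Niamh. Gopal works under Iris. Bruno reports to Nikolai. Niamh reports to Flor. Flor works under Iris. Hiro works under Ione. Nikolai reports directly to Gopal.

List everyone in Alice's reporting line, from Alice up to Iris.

Alice reports to Bruno. Bruno reports to Nikolai. Nikolai reports to Gopal. Gopal reports to Iris. Iris is at the top.

Alice -> Bruno -> Nikolai -> Gopal -> Iris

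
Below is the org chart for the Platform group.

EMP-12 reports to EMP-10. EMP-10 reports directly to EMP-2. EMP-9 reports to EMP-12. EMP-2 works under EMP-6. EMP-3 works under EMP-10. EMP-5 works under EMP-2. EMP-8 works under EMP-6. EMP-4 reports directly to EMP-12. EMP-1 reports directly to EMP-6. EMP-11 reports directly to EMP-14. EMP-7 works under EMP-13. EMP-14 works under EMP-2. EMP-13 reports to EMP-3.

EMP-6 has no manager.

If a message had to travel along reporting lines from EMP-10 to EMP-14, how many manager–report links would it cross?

2

EMP-10 is 1 level below EMP-2, and EMP-14 is 1 level below EMP-2 (their lowest common manager). The shortest path runs up from EMP-10 to EMP-2 and back down to EMP-14: 1 + 1 = 2 links.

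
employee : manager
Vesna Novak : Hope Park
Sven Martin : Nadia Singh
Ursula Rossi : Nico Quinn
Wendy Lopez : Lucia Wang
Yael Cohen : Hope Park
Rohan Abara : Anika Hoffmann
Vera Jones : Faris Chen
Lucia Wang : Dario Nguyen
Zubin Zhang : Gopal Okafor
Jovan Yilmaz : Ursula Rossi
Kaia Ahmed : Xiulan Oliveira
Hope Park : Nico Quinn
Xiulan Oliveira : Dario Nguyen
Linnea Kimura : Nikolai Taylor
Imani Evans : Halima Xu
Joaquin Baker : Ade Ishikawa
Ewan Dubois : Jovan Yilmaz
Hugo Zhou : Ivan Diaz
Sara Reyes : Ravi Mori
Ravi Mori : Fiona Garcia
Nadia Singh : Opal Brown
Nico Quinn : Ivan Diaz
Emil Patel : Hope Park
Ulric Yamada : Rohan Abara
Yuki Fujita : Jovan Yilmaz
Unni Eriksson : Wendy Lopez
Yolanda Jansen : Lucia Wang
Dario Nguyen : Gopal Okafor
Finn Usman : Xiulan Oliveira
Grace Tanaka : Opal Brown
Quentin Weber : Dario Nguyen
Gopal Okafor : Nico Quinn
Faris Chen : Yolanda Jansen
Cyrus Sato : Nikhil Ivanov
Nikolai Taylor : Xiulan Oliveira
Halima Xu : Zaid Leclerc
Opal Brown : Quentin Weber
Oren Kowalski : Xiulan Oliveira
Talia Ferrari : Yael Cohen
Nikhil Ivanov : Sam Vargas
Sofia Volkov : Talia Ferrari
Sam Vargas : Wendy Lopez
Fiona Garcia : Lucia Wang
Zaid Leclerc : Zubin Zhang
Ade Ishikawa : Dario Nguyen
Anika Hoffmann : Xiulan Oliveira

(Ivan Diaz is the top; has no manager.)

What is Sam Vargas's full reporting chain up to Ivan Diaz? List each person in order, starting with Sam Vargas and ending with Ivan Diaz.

Sam Vargas -> Wendy Lopez -> Lucia Wang -> Dario Nguyen -> Gopal Okafor -> Nico Quinn -> Ivan Diaz

Sam Vargas reports to Wendy Lopez. Wendy Lopez reports to Lucia Wang. Lucia Wang reports to Dario Nguyen. Dario Nguyen reports to Gopal Okafor. Gopal Okafor reports to Nico Quinn. Nico Quinn reports to Ivan Diaz. Ivan Diaz is at the top.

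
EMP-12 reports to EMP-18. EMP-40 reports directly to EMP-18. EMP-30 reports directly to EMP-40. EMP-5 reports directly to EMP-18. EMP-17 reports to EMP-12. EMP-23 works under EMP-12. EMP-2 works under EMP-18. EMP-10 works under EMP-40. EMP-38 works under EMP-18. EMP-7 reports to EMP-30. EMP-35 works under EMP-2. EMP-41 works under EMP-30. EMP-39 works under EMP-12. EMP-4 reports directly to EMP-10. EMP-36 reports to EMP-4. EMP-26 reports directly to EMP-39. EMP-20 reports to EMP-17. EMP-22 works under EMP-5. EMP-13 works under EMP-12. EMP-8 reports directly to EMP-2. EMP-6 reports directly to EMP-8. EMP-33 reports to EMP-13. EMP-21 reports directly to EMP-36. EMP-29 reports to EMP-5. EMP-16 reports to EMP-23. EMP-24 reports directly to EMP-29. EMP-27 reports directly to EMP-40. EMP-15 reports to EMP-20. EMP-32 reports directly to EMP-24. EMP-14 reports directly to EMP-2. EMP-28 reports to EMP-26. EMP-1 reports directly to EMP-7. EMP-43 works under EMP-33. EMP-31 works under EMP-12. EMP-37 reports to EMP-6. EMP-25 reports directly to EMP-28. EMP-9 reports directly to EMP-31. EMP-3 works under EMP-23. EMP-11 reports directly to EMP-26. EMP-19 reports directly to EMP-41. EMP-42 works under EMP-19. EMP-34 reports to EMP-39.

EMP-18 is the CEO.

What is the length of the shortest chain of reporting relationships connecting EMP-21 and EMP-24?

EMP-21 is 5 levels below EMP-18, and EMP-24 is 3 levels below EMP-18 (their lowest common manager). The shortest path runs up from EMP-21 to EMP-18 and back down to EMP-24: 5 + 3 = 8 links.

8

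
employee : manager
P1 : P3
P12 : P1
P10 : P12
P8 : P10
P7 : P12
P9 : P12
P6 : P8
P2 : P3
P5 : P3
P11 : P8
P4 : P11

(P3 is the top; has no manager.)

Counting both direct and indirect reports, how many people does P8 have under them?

3

P8 directly manages P6, P11. P6 has no reports. Under P11: P4 (1). So P8's organization is 2 direct reports plus everyone under them: 1 + 2 = 3.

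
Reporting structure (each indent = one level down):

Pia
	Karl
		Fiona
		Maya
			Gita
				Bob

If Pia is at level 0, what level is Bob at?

Chain from Bob up to Pia: Bob → Gita → Maya → Karl → Pia. That is 4 steps up, so Bob is 4 levels below Pia.

4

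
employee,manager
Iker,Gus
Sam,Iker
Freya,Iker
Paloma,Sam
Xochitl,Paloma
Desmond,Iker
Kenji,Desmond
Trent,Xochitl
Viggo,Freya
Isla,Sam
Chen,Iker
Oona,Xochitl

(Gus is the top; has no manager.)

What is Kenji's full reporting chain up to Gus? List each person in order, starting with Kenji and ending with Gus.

Kenji reports to Desmond. Desmond reports to Iker. Iker reports to Gus. Gus is at the top.

Kenji -> Desmond -> Iker -> Gus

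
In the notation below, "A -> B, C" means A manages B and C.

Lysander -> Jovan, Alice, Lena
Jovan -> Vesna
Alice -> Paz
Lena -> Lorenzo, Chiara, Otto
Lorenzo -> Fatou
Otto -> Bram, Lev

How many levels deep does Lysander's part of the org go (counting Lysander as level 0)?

The longest chain under Lysander runs Lysander → Lena → Otto → Lev, which is 3 levels below Lysander.

3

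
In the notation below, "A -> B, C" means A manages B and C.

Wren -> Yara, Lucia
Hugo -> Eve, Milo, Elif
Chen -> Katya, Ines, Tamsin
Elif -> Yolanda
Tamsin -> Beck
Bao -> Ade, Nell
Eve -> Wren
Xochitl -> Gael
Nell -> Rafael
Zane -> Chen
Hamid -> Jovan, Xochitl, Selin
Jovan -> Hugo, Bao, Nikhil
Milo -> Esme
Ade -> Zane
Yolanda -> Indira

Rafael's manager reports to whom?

Rafael reports to Nell, and Nell reports to Bao. So Rafael's skip-level manager is Bao.

Bao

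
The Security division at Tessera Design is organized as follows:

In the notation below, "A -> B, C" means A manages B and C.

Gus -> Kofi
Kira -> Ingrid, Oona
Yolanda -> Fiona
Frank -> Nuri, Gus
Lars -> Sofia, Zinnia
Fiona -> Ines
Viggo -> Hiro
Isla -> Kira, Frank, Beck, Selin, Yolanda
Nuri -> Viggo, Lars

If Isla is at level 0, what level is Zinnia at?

Chain from Zinnia up to Isla: Zinnia → Lars → Nuri → Frank → Isla. That is 4 steps up, so Zinnia is 4 levels below Isla.

4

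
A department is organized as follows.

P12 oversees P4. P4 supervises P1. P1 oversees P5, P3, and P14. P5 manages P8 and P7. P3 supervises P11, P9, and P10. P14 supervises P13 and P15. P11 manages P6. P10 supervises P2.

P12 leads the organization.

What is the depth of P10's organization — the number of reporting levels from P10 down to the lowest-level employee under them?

1

The longest chain under P10 runs P10 → P2, which is 1 level below P10.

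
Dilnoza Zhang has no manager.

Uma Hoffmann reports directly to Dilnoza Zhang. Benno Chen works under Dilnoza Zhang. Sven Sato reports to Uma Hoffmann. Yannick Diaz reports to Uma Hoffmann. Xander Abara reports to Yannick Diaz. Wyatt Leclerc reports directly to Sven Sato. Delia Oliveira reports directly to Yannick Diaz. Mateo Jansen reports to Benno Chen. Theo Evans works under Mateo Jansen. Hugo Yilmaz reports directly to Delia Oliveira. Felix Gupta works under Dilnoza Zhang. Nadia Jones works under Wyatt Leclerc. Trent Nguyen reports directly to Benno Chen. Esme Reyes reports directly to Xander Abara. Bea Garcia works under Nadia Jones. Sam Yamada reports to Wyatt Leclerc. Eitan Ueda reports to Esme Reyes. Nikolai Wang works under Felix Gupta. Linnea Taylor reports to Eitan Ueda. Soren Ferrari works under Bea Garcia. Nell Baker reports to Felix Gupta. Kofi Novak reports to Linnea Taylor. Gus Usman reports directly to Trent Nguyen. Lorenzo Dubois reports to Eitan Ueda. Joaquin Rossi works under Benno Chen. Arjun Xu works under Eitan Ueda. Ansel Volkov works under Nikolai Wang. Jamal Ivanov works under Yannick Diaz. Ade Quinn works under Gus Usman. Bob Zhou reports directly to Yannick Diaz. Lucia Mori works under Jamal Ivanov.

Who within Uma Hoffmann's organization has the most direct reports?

Yannick Diaz

Direct-report counts within Uma Hoffmann's organization: Uma Hoffmann has 2; Yannick Diaz has 4; Jamal Ivanov has 1; Delia Oliveira has 1; Xander Abara has 1; Esme Reyes has 1; Eitan Ueda has 3; Linnea Taylor has 1; Sven Sato has 1; Wyatt Leclerc has 2; Nadia Jones has 1; Bea Garcia has 1. The largest is 4, held by Yannick Diaz.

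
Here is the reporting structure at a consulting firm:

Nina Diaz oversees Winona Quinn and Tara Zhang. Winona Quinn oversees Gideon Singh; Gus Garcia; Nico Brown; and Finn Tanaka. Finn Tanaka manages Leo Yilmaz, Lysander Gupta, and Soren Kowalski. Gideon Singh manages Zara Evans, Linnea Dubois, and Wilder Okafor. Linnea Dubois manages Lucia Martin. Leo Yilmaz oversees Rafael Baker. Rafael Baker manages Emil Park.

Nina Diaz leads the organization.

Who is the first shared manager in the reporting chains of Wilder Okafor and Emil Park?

Wilder Okafor's chain of managers is Gideon Singh, Winona Quinn, Nina Diaz. Emil Park's chain of managers is Rafael Baker, Leo Yilmaz, Finn Tanaka, Winona Quinn, Nina Diaz. The first manager that appears in both chains is Winona Quinn.

Winona Quinn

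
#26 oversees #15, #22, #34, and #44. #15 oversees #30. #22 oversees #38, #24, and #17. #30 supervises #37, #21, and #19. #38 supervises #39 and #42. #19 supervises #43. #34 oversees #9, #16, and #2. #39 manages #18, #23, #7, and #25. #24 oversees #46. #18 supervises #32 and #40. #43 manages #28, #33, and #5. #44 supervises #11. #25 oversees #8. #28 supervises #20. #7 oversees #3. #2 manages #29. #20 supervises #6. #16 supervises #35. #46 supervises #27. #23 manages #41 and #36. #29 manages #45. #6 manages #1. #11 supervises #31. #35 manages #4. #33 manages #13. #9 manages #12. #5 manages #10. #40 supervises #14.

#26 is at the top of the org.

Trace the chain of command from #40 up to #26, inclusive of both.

#40 reports to #18. #18 reports to #39. #39 reports to #38. #38 reports to #22. #22 reports to #26. #26 is at the top.

#40 -> #18 -> #39 -> #38 -> #22 -> #26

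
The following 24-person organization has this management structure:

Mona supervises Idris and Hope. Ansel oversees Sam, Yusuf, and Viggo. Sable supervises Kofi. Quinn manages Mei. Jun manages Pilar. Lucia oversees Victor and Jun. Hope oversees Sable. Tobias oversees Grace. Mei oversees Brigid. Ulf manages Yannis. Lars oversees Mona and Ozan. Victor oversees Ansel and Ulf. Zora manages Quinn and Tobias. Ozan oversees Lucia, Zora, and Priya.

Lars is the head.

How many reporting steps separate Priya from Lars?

2

Chain from Priya up to Lars: Priya → Ozan → Lars. That is 2 steps up, so Priya is 2 levels below Lars.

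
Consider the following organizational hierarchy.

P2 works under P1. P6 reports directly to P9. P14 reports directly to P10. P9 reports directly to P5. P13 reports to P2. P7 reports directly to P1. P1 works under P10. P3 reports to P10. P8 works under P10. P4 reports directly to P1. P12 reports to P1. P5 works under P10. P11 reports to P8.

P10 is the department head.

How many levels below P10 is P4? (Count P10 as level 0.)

2

Chain from P4 up to P10: P4 → P1 → P10. That is 2 steps up, so P4 is 2 levels below P10.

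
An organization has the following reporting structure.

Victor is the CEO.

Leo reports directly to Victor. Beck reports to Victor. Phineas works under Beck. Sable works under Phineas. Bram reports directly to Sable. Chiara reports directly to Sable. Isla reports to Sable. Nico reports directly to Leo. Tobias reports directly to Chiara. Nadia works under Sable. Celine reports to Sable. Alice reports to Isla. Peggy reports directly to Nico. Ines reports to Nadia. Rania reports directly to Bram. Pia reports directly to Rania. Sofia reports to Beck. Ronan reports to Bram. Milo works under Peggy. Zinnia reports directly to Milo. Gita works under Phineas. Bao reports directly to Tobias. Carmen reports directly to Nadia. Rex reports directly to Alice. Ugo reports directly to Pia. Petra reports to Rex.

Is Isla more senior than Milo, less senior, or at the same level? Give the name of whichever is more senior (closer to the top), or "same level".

same level

Both Isla and Milo are 4 levels below Victor.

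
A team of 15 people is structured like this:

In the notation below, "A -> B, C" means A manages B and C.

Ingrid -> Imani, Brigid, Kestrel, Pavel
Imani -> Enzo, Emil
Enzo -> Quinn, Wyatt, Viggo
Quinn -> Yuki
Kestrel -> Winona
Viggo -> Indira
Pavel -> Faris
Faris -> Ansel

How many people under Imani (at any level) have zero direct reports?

The people in Imani's organization with no one reporting to them are Emil, Indira, Wyatt, Yuki. That is 4.

4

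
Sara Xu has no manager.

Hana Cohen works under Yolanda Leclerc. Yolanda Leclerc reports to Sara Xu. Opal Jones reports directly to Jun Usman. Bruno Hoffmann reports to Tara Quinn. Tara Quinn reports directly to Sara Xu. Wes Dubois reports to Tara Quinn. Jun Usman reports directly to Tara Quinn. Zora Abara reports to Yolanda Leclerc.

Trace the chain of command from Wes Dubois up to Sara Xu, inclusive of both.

Wes Dubois -> Tara Quinn -> Sara Xu

Wes Dubois reports to Tara Quinn. Tara Quinn reports to Sara Xu. Sara Xu is at the top.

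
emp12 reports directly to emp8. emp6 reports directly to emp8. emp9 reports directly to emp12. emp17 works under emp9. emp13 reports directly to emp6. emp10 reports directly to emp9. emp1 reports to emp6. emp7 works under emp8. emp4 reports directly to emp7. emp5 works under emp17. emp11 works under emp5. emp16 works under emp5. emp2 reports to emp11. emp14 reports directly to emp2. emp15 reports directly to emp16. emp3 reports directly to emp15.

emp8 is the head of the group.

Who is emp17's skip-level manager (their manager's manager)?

emp17 reports to emp9, and emp9 reports to emp12. So emp17's skip-level manager is emp12.

emp12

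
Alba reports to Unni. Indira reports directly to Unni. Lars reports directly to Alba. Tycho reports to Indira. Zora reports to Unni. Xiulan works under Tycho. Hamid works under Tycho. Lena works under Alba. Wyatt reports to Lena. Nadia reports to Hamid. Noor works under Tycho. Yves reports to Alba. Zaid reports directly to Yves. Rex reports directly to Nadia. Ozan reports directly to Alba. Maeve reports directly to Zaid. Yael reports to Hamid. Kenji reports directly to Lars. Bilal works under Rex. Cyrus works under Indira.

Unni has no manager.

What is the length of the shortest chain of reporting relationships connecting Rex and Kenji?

8

Rex is 5 levels below Unni, and Kenji is 3 levels below Unni (their lowest common manager). The shortest path runs up from Rex to Unni and back down to Kenji: 5 + 3 = 8 links.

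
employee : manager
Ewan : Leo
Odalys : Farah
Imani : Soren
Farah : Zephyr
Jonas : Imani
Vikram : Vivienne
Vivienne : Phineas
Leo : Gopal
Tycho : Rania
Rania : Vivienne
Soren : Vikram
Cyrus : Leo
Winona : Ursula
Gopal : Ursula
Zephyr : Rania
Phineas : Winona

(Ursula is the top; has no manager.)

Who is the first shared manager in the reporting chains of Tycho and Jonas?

Tycho's chain of managers is Rania, Vivienne, Phineas, Winona, Ursula. Jonas's chain of managers is Imani, Soren, Vikram, Vivienne, Phineas, Winona, Ursula. The first manager that appears in both chains is Vivienne.

Vivienne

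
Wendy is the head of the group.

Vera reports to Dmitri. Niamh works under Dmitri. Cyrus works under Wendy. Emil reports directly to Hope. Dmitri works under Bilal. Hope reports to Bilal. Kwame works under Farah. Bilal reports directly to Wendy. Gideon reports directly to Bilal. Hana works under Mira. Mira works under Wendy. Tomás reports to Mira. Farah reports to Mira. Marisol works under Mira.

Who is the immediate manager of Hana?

Mira

Hana reports directly to Mira.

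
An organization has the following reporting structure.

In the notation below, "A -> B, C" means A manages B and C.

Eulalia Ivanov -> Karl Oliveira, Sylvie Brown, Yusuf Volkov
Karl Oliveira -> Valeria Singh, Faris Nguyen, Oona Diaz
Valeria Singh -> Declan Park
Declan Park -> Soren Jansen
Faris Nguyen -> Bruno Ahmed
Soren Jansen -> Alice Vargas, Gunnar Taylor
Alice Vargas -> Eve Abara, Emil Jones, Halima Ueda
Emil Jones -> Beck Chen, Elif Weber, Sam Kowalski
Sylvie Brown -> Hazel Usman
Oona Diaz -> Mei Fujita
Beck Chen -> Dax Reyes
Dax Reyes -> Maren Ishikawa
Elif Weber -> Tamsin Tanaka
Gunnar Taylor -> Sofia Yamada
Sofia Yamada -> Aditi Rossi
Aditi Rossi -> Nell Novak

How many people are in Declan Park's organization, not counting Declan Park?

15

Declan Park directly manages Soren Jansen. Under Soren Jansen: Gunnar Taylor, Sofia Yamada, Aditi Rossi, Nell Novak, Alice Vargas, Halima Ueda, Emil Jones, Sam Kowalski, Elif Weber, Tamsin Tanaka, Beck Chen, Dax Reyes, Maren Ishikawa, Eve Abara (14). That's 15 in total.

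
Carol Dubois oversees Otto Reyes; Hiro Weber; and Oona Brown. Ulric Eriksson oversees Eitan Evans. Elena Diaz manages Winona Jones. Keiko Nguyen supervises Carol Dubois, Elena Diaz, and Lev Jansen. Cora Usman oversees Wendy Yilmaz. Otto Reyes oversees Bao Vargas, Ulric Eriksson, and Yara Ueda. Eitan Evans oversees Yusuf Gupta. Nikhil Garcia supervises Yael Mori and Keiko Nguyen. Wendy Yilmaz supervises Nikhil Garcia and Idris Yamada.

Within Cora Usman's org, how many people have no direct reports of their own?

The people in Cora Usman's organization with no one reporting to them are Idris Yamada, Yael Mori, Lev Jansen, Winona Jones, Oona Brown, Hiro Weber, Yara Ueda, Bao Vargas, Yusuf Gupta. That is 9.

9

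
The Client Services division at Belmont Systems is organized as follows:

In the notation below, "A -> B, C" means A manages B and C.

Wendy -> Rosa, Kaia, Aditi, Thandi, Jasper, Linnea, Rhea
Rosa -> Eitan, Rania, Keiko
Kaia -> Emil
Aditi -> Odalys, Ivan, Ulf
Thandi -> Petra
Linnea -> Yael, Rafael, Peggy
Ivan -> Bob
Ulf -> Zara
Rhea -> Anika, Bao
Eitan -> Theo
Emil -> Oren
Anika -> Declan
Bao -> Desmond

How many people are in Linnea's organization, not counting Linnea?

Linnea directly manages Yael, Rafael, Peggy. Yael has no reports. Rafael has no reports. Peggy has no reports. So Linnea's organization is 3 direct reports plus everyone under them: 1 + 1 + 1 = 3.

3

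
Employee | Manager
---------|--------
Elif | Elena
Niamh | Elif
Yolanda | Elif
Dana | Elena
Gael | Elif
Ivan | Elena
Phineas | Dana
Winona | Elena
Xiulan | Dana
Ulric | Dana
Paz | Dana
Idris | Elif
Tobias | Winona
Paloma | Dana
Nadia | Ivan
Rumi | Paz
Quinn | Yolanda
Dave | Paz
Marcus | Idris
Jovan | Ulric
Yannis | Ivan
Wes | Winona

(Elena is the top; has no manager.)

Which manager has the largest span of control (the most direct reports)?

Direct-report counts: Elena has 4; Winona has 2; Ivan has 2; Dana has 5; Paz has 2; Ulric has 1; Elif has 4; Idris has 1; Yolanda has 1. The largest is 5, held by Dana.

Dana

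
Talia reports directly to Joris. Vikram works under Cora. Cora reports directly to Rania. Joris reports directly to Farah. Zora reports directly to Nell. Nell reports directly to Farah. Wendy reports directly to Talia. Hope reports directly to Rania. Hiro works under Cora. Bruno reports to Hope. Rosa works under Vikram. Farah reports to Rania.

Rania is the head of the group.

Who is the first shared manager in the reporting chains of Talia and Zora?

Talia's chain of managers is Joris, Farah, Rania. Zora's chain of managers is Nell, Farah, Rania. The first manager that appears in both chains is Farah.

Farah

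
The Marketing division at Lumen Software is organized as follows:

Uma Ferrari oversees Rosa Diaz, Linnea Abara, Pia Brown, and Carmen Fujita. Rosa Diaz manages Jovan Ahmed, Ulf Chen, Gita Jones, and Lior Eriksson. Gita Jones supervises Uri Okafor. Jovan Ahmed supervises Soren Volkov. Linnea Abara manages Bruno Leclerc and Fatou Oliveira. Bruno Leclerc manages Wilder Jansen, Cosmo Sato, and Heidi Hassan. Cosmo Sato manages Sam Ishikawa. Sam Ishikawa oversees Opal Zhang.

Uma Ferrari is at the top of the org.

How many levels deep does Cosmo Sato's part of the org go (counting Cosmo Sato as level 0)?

2

The longest chain under Cosmo Sato runs Cosmo Sato → Sam Ishikawa → Opal Zhang, which is 2 levels below Cosmo Sato.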